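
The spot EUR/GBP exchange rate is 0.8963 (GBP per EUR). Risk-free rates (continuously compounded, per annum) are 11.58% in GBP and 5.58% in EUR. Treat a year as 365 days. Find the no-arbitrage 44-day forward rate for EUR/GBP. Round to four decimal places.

F = S·e^((r_GBP − r_EUR)T) = 0.8963 · e^((0.1158 − 0.0558) × 44/365)
= 0.8963 · e^0.007233 = 0.8963 × 1.007259
F = 0.9028 GBP per EUR

0.9028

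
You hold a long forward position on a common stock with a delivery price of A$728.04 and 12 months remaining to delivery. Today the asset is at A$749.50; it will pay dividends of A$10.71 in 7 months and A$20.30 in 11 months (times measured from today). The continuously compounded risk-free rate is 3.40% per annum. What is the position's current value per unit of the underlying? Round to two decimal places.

PV(remaining dividends) I = 10.71·e^(−0.0340·7/12) + 20.30·e^(−0.0340·11/12) = 30.1768
Current forward F = (S − I)·e^(rT) = (749.50 − 30.1768)·e^(0.0340·12/12) = 719.3232 × 1.034585 = 744.2010
Value (long) = (F − K)·e^(−rT) = (744.2010 − 728.04) × 0.966572 = 15.6208
Value = A$15.62

A$15.62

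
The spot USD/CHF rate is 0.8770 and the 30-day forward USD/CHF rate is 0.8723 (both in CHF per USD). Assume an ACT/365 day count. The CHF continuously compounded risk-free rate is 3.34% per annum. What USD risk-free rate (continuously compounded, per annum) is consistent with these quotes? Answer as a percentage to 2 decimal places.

F = S·e^((r_CHF − r_USD)T) ⇒ r_USD = r_CHF − ln(F/S)/T
ln(0.8723/0.8770) = -0.005374; /(30/365) = -0.065384
r_USD = 0.0334 + 0.065384 = 0.098784
r_USD = 9.88%

9.88%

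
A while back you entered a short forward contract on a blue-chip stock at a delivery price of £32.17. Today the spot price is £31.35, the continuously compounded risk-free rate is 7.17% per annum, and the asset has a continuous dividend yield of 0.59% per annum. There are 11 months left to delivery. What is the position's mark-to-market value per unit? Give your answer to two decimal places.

Current fair forward for the remaining 11 months: F = S·e^((r − q)·T), (r − q) = 0.0717 − 0.0059 = 0.0658
F = 31.35 · e^(0.0658 × 11/12) = 31.35 × 1.062173 = 33.2991
Value of long forward = (F − K)·e^(−rT) = (33.2991 − 32.17) · e^(−0.0717·11/12)
= 1.1291 × 0.936388 = 1.06
Short position value = −(long value) = -£1.06

-£1.06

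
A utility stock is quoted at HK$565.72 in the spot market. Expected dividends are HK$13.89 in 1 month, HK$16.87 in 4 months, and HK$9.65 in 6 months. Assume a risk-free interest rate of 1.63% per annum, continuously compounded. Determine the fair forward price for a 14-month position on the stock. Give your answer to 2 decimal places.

HK$535.59

PV(dividends) I = 13.89·e^(−0.0163·1/12) + 16.87·e^(−0.0163·4/12) + 9.65·e^(−0.0163·6/12)
I = 13.8711 + 16.7786 + 9.5717 = 40.2214
F = (S − I)·e^(rT) = (565.72 − 40.2214) · e^(0.0163·14/12)
= 525.4986 · e^0.019017 = 525.4986 × 1.019199 = HK$535.59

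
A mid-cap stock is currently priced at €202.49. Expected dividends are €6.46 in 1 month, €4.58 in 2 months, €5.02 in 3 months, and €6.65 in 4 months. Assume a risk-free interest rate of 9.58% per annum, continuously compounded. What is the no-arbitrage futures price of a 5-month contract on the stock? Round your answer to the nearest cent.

PV(dividends) I = 6.46·e^(−0.0958·1/12) + 4.58·e^(−0.0958·2/12) + 5.02·e^(−0.0958·3/12) + 6.65·e^(−0.0958·4/12)
I = 6.4086 + 4.5075 + 4.9012 + 6.4410 = 22.2583
F = (S − I)·e^(rT) = (202.49 − 22.2583) · e^(0.0958·5/12)
= 180.2317 · e^0.039917 = 180.2317 × 1.040724 = €187.57

€187.57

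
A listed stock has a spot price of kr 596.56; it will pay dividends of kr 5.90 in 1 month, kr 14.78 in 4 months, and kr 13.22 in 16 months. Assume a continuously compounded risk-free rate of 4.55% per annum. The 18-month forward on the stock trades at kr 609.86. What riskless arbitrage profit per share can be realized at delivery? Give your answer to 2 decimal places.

PV(dividends) I = 5.90·e^(−0.0455·1/12) + 14.78·e^(−0.0455·4/12) + 13.22·e^(−0.0455·16/12) = 32.8770
Fair forward F* = (S − I)·e^(rT) = (596.56 − 32.8770)·e^0.068250 = 563.6830 × 1.070633 = 603.4976
Market kr 609.86 > fair 603.4976: forward overpriced → cash-and-carry (borrow at r, buy the stock and collect the dividends, short the forward).
Profit at T = |F_mkt − F*| = |609.86 − 603.4976| = kr 6.36 per share

kr 6.36 per share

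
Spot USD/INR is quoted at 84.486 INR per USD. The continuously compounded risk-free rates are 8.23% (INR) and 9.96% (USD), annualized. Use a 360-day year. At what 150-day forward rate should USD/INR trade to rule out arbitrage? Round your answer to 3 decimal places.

F = S·e^((r_INR − r_USD)T) = 84.486 · e^((0.0823 − 0.0996) × 150/360)
= 84.486 · e^-0.007208 = 84.486 × 0.992818
F = 83.879 INR per USD

83.879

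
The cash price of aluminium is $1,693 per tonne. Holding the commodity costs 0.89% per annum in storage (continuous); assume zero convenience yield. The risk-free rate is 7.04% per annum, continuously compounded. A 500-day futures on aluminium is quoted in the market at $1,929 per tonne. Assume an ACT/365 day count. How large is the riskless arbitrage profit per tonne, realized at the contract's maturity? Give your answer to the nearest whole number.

Fair futures: F* = S·e^(carry·T), with carry = (r + u) = 0.0704 + 0.0089 = 0.0793
F* = 1693 · e^(0.0793 × 500/365) = 1693 · e^0.108630 = 1693 × 1.114750 = $1887.2717
Market $1929 > fair $1887.2717: forward overpriced → cash-and-carry (buy spot, short the forward).
At maturity, profit = |F_mkt − F*| = |1929 − 1887.2717| = $42 per tonne

$42 per tonne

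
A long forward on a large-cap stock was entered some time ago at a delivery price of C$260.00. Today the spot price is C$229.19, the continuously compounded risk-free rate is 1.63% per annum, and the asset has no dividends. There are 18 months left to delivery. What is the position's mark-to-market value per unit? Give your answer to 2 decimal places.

Current fair forward for the remaining 18 months: F = S·e^(r·T), r = 0.0163
F = 229.19 · e^(0.0163 × 18/12) = 229.19 × 1.024751 = 234.8627
Value of long forward = (F − K)·e^(−rT) = (234.8627 − 260.00) · e^(−0.0163·18/12)
= -25.1373 × 0.975846 = -24.53

-C$24.53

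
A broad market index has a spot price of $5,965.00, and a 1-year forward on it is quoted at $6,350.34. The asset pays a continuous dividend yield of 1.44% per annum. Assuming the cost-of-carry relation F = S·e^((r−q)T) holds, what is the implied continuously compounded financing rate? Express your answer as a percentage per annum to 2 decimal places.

7.70%

From F = S·e^((r−q)T): (r − q) = ln(F/S)/T
ln(6350.34/5965.00) = ln(1.064600) = 0.062599
(r − q) = 0.062599 / (1) = 0.062599
r = ln(F/S)/T + q = 0.062599 + 0.0144 = 0.076999
r = 7.70%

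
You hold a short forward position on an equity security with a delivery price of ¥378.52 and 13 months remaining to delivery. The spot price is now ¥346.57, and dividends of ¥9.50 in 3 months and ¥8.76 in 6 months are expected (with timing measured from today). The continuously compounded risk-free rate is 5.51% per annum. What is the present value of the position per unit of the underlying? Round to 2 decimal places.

¥27.91

PV(remaining dividends) I = 9.50·e^(−0.0551·3/12) + 8.76·e^(−0.0551·6/12) = 17.8920
Current forward F = (S − I)·e^(rT) = (346.57 − 17.8920)·e^(0.0551·13/12) = 328.6780 × 1.061509 = 348.8947
Value (long) = (F − K)·e^(−rT) = (348.8947 − 378.52) × 0.942055 = -27.9087
Short position value = −(long value) = ¥27.91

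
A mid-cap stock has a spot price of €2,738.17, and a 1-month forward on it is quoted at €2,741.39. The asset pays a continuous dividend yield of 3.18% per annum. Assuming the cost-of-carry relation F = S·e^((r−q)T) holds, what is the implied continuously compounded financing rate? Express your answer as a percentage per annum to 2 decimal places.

4.59%

From F = S·e^((r−q)T): (r − q) = ln(F/S)/T
ln(2741.39/2738.17) = ln(1.001176) = 0.001175
(r − q) = 0.001175 / (1/12) = 0.014100
r = ln(F/S)/T + q = 0.014100 + 0.0318 = 0.045900
r = 4.59%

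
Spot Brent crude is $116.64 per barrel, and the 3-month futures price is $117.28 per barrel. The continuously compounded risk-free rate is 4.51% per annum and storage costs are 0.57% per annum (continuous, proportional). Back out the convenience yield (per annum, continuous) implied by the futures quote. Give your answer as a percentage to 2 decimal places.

2.89%

F = S·e^((r+u−y)T) ⇒ (r+u−y) = ln(F/S)/T
ln(117.28/116.64) = 0.005472; /T ⇒ 0.021888
y = r + u − ln(F/S)/T = 0.0451 + 0.0057 − 0.021888 = 0.028912
y = 2.89%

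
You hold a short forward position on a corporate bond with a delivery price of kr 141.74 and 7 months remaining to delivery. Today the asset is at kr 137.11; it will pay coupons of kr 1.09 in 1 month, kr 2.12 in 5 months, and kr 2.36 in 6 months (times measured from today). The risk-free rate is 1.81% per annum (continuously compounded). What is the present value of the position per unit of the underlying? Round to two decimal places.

PV(remaining coupons) I = 1.09·e^(−0.0181·1/12) + 2.12·e^(−0.0181·5/12) + 2.36·e^(−0.0181·6/12) = 5.5312
Current forward F = (S − I)·e^(rT) = (137.11 − 5.5312)·e^(0.0181·7/12) = 131.5788 × 1.010614 = 132.9754
Value (long) = (F − K)·e^(−rT) = (132.9754 − 141.74) × 0.989497 = -8.6725
Short position value = −(long value) = kr 8.67

kr 8.67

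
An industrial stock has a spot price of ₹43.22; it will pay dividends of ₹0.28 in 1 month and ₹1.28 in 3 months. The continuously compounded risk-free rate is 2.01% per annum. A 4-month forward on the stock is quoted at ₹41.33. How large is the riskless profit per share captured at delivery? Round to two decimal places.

₹0.62 per share

PV(dividends) I = 0.28·e^(−0.0201·1/12) + 1.28·e^(−0.0201·3/12) = 1.5531
Fair forward F* = (S − I)·e^(rT) = (43.22 − 1.5531)·e^0.006700 = 41.6669 × 1.006722 = 41.9470
Market ₹41.33 < fair 41.9470: forward underpriced → reverse cash-and-carry (short the stock, invest proceeds at r, pay the dividends, go long the forward).
Profit at T = |F_mkt − F*| = |41.33 − 41.9470| = ₹0.62 per share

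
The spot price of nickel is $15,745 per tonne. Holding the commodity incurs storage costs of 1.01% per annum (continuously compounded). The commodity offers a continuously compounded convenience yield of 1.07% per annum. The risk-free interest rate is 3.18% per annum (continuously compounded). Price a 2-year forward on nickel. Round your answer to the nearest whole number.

Net carry = r + u − y = 0.0318 + 0.0101 − 0.0107 = 0.0312
F = S·e^((r+u−y)T) = 15745 · e^(0.0312 × 2) = 15745 · e^0.062400
= 15745 × 1.064388 = $16,759 per tonne

$16,759 per tonne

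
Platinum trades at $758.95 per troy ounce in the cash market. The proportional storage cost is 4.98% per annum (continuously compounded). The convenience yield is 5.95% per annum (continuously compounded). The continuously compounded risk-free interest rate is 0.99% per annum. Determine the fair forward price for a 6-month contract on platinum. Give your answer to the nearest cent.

Net carry = r + u − y = 0.0099 + 0.0498 − 0.0595 = 0.0002
F = S·e^((r+u−y)T) = 758.95 · e^(0.0002 × 6/12) = 758.95 · e^0.000100
= 758.95 × 1.000100 = $759.03 per troy ounce

$759.03 per troy ounce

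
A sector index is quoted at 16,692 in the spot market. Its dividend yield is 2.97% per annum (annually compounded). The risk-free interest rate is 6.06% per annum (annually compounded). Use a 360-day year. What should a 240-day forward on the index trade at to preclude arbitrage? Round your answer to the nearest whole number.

17,024

F = S · (1+r)^T / (1+q)^T
= 16692 × 1.040003 / 1.019703 = 16692 × 1.019908
F = 17,024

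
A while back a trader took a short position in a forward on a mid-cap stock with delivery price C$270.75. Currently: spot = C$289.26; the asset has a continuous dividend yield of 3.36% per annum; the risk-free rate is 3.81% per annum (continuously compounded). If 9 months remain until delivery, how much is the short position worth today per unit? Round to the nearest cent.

-C$18.94

Current fair forward for the remaining 9 months: F = S·e^((r − q)·T), (r − q) = 0.0381 − 0.0336 = 0.0045
F = 289.26 · e^(0.0045 × 9/12) = 289.26 × 1.003381 = 290.2380
Value of long forward = (F − K)·e^(−rT) = (290.2380 − 270.75) · e^(−0.0381·9/12)
= 19.4880 × 0.971829 = 18.94
Short position value = −(long value) = -C$18.94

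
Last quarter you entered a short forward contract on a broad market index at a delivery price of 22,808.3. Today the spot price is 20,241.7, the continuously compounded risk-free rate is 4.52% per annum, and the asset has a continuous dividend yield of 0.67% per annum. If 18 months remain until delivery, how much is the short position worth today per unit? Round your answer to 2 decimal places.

1273.87

Current fair forward for the remaining 18 months: F = S·e^((r − q)·T), (r − q) = 0.0452 − 0.0067 = 0.0385
F = 20241.7 · e^(0.0385 × 18/12) = 20241.7 × 1.05945010 = 21445.0711
Value of long forward = (F − K)·e^(−rT) = (21445.0711 − 22808.3) · e^(−0.0452·18/12)
= -1363.2289 × 0.93444734 = -1273.87
Short position value = −(long value) = 1273.87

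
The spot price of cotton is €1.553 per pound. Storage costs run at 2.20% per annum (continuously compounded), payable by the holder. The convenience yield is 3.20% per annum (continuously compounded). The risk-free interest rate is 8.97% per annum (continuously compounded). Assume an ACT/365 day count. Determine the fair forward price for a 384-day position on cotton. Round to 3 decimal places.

€1.689 per pound

Net carry = r + u − y = 0.0897 + 0.0220 − 0.0320 = 0.0797
F = S·e^((r+u−y)T) = 1.553 · e^(0.0797 × 384/365) = 1.553 · e^0.083849
= 1.553 × 1.087465 = €1.689 per pound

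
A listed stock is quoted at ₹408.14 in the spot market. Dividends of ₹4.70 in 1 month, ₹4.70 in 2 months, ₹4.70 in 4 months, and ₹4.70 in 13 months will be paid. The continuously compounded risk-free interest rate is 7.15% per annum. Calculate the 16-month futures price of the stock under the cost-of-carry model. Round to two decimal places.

₹428.88

PV(dividends) I = 4.70·e^(−0.0715·1/12) + 4.70·e^(−0.0715·2/12) + 4.70·e^(−0.0715·4/12) + 4.70·e^(−0.0715·13/12)
I = 4.6721 + 4.6443 + 4.5893 + 4.3497 = 18.2554
F = (S − I)·e^(rT) = (408.14 − 18.2554) · e^(0.0715·16/12)
= 389.8846 · e^0.095333 = 389.8846 × 1.100025 = ₹428.88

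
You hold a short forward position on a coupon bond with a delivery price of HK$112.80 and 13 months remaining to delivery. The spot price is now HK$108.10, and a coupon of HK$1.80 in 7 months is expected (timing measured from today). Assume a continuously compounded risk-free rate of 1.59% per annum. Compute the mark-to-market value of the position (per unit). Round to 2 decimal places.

PV(remaining coupons) I = 1.80·e^(−0.0159·7/12) = 1.7834
Current forward F = (S − I)·e^(rT) = (108.10 − 1.7834)·e^(0.0159·13/12) = 106.3166 × 1.017374 = 108.1637
Value (long) = (F − K)·e^(−rT) = (108.1637 − 112.80) × 0.982923 = -4.5571
Short position value = −(long value) = HK$4.56

HK$4.56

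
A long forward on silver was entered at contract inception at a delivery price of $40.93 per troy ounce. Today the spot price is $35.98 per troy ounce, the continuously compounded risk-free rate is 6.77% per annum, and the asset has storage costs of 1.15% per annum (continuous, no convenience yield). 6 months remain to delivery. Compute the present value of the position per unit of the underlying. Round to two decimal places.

-$3.38 per troy ounce

Current fair forward for the remaining 6 months: F = S·e^((r + u)·T), (r + u) = 0.0677 + 0.0115 = 0.0792
F = 35.98 · e^(0.0792 × 6/12) = 35.98 × 1.040395 = 37.4334
Value of long forward = (F − K)·e^(−rT) = (37.4334 − 40.93) · e^(−0.0677·6/12)
= -3.4966 × 0.966717 = -3.38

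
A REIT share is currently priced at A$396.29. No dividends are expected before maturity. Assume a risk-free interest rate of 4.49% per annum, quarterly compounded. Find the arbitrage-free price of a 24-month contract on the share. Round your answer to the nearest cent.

A$433.31

F = S · (1+r/4)^(4T)
= 396.29 × 1.093408
F = A$433.31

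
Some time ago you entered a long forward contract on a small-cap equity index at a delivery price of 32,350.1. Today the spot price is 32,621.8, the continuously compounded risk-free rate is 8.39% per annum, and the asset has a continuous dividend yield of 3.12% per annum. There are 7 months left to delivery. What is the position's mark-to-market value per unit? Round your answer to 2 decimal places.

Current fair forward for the remaining 7 months: F = S·e^((r − q)·T), (r − q) = 0.0839 − 0.0312 = 0.0527
F = 32621.8 · e^(0.0527 × 7/12) = 32621.8 × 1.03121907 = 33640.2223
Value of long forward = (F − K)·e^(−rT) = (33640.2223 − 32350.1) · e^(−0.0839·7/12)
= 1290.1223 × 0.95223668 = 1228.50

1228.50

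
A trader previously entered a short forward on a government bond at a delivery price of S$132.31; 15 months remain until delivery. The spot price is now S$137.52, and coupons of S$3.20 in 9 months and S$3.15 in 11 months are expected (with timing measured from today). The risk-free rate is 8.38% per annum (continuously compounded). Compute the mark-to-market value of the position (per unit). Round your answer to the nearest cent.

PV(remaining coupons) I = 3.20·e^(−0.0838·9/12) + 3.15·e^(−0.0838·11/12) = 5.9222
Current forward F = (S − I)·e^(rT) = (137.52 − 5.9222)·e^(0.0838·15/12) = 131.5978 × 1.110433 = 146.1305
Value (long) = (F − K)·e^(−rT) = (146.1305 − 132.31) × 0.900550 = 12.4461
Short position value = −(long value) = -S$12.45

-S$12.45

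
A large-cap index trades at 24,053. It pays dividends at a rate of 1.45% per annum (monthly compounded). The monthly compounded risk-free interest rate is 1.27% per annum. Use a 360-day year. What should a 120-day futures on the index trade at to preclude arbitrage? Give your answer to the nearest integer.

24,039

F = S · (1+r/12)^(12T) / (1+q/12)^(12T)
= 24053 × 1.004240 / 1.004842 = 24053 × 0.999401
F = 24,039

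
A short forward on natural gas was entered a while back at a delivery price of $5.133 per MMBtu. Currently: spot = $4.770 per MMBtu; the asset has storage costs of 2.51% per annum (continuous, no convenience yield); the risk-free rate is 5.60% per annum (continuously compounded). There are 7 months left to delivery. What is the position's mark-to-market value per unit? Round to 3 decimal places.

Current fair forward for the remaining 7 months: F = S·e^((r + u)·T), (r + u) = 0.0560 + 0.0251 = 0.0811
F = 4.770 · e^(0.0811 × 7/12) = 4.770 × 1.048445 = 5.0011
Value of long forward = (F − K)·e^(−rT) = (5.0011 − 5.133) · e^(−0.0560·7/12)
= -0.1319 × 0.967861 = -0.128
Short position value = −(long value) = $0.128

$0.128 per MMBtu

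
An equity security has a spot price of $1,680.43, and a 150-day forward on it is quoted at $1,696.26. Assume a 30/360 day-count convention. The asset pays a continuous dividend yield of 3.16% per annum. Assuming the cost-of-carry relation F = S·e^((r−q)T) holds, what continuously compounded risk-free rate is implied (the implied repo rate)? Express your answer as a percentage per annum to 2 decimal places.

5.41%

From F = S·e^((r−q)T): (r − q) = ln(F/S)/T
ln(1696.26/1680.43) = ln(1.009420) = 0.009376
(r − q) = 0.009376 / (150/360) = 0.022502
r = ln(F/S)/T + q = 0.022502 + 0.0316 = 0.054102
r = 5.41%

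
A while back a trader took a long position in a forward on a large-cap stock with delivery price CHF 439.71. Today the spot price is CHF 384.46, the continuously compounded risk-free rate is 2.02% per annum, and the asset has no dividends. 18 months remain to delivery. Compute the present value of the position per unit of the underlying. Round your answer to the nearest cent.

-CHF 42.13

Current fair forward for the remaining 18 months: F = S·e^(r·T), r = 0.0202
F = 384.46 · e^(0.0202 × 18/12) = 384.46 × 1.030764 = 396.2875
Value of long forward = (F − K)·e^(−rT) = (396.2875 − 439.71) · e^(−0.0202·18/12)
= -43.4225 × 0.970154 = -42.13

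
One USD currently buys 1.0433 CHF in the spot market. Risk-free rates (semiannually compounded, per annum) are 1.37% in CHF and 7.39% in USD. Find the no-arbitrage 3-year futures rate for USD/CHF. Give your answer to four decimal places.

By covered interest parity, F = S · (1+r_CHF/2)^(2T) / (1+r_USD/2)^(2T)
= 1.0433 × 1.041810 / 1.243217 = 1.0433 × 0.837995
F = 0.8743 CHF per USD

0.8743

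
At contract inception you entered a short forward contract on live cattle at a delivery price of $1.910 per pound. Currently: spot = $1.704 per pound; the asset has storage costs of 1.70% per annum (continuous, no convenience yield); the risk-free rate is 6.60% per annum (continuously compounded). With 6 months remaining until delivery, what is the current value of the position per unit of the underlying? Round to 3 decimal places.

$0.129 per pound

Current fair forward for the remaining 6 months: F = S·e^((r + u)·T), (r + u) = 0.0660 + 0.0170 = 0.0830
F = 1.704 · e^(0.0830 × 6/12) = 1.704 × 1.042373 = 1.7762
Value of long forward = (F − K)·e^(−rT) = (1.7762 − 1.910) · e^(−0.0660·6/12)
= -0.1338 × 0.967539 = -0.129
Short position value = −(long value) = $0.129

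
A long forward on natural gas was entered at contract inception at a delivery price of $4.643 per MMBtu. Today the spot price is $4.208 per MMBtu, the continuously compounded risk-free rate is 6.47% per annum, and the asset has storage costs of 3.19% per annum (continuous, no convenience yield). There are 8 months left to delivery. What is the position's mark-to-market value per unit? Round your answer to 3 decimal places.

Current fair forward for the remaining 8 months: F = S·e^((r + u)·T), (r + u) = 0.0647 + 0.0319 = 0.0966
F = 4.208 · e^(0.0966 × 8/12) = 4.208 × 1.066519 = 4.4879
Value of long forward = (F − K)·e^(−rT) = (4.4879 − 4.643) · e^(−0.0647·8/12)
= -0.1551 × 0.957784 = -0.149

-$0.149 per MMBtu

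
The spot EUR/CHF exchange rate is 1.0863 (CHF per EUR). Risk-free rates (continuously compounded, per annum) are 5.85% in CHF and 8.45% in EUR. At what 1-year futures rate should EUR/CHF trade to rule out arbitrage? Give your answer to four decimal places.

1.0584

F = S·e^((r_CHF − r_EUR)T) = 1.0863 · e^((0.0585 − 0.0845) × 1)
= 1.0863 · e^-0.026000 = 1.0863 × 0.974335
F = 1.0584 CHF per EUR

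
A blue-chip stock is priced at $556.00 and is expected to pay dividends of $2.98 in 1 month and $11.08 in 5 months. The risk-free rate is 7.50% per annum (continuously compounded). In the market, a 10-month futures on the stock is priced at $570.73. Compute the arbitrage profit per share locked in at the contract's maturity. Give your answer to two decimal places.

PV(dividends) I = 2.98·e^(−0.0750·1/12) + 11.08·e^(−0.0750·5/12) = 13.7005
Fair futures F* = (S − I)·e^(rT) = (556.00 − 13.7005)·e^0.062500 = 542.2995 × 1.064494 = 577.2746
Market $570.73 < fair 577.2746: forward underpriced → reverse cash-and-carry (short the stock, invest proceeds at r, pay the dividends, go long the forward).
Profit at T = |F_mkt − F*| = |570.73 − 577.2746| = $6.54 per share

$6.54 per share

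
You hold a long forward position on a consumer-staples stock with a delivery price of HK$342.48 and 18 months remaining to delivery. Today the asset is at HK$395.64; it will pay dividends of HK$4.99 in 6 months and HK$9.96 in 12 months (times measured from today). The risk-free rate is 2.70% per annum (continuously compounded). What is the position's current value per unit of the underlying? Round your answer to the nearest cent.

PV(remaining dividends) I = 4.99·e^(−0.0270·6/12) + 9.96·e^(−0.0270·12/12) = 14.6178
Current forward F = (S − I)·e^(rT) = (395.64 − 14.6178)·e^(0.0270·18/12) = 381.0222 × 1.041331 = 396.7702
Value (long) = (F − K)·e^(−rT) = (396.7702 − 342.48) × 0.960309 = 52.1354
Value = HK$52.14

HK$52.14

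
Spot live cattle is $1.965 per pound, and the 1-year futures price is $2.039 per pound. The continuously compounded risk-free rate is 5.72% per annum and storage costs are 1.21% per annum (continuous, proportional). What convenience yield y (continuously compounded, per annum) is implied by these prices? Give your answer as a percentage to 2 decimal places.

F = S·e^((r+u−y)T) ⇒ (r+u−y) = ln(F/S)/T
ln(2.039/1.965) = 0.036967; /T ⇒ 0.036967
y = r + u − ln(F/S)/T = 0.0572 + 0.0121 − 0.036967 = 0.032333
y = 3.23%

3.23%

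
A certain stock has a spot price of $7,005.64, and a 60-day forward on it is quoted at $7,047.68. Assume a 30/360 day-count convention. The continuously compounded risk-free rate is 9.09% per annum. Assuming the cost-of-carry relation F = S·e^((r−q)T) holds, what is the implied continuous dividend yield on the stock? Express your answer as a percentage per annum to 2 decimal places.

5.50%

From F = S·e^((r−q)T): (r − q) = ln(F/S)/T
ln(7047.68/7005.64) = ln(1.006001) = 0.005983
(r − q) = 0.005983 / (60/360) = 0.035898
q = r − ln(F/S)/T = 0.0909 − 0.035898 = 0.055002
q = 5.50%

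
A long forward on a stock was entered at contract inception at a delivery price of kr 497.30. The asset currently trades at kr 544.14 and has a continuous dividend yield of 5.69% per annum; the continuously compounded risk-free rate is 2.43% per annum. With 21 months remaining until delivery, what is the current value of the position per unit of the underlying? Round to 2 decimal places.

Current fair forward for the remaining 21 months: F = S·e^((r − q)·T), (r − q) = 0.0243 − 0.0569 = -0.0326
F = 544.14 · e^(-0.0326 × 21/12) = 544.14 × 0.944547 = 513.9658
Value of long forward = (F − K)·e^(−rT) = (513.9658 − 497.30) · e^(−0.0243·21/12)
= 16.6658 × 0.958367 = 15.97

kr 15.97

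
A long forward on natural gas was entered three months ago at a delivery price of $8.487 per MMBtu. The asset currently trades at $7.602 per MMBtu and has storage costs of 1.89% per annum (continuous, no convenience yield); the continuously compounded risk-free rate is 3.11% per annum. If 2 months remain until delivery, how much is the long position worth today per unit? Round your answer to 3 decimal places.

-$0.817 per MMBtu

Current fair forward for the remaining 2 months: F = S·e^((r + u)·T), (r + u) = 0.0311 + 0.0189 = 0.0500
F = 7.602 · e^(0.0500 × 2/12) = 7.602 × 1.008368 = 7.6656
Value of long forward = (F − K)·e^(−rT) = (7.6656 − 8.487) · e^(−0.0311·2/12)
= -0.8214 × 0.994830 = -0.817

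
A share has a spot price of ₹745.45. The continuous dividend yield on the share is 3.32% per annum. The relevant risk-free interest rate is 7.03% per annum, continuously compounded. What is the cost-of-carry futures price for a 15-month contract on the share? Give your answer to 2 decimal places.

₹780.83

F = S·e^((r − q)T) = 745.45 · e^((0.0703 − 0.0332) × 15/12)
= 745.45 · e^0.046375 = 745.45 × 1.047467
F = ₹780.83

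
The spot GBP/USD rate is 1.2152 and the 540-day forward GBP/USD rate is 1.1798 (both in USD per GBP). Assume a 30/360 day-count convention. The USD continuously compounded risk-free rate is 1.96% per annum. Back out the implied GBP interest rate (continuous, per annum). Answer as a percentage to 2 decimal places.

3.93%

F = S·e^((r_USD − r_GBP)T) ⇒ r_GBP = r_USD − ln(F/S)/T
ln(1.1798/1.2152) = -0.029564; /(540/360) = -0.019709
r_GBP = 0.0196 + 0.019709 = 0.039309
r_GBP = 3.93%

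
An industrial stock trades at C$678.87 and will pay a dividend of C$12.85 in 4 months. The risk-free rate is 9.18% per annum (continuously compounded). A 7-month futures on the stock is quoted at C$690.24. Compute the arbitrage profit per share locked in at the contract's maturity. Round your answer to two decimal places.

PV(dividends) I = 12.85·e^(−0.0918·4/12) = 12.4627
Fair futures F* = (S − I)·e^(rT) = (678.87 − 12.4627)·e^0.053550 = 666.4073 × 1.055010 = 703.0664
Market C$690.24 < fair 703.0664: forward underpriced → reverse cash-and-carry (short the stock, invest proceeds at r, pay the dividends, go long the forward).
Profit at T = |F_mkt − F*| = |690.24 − 703.0664| = C$12.83 per share

C$12.83 per share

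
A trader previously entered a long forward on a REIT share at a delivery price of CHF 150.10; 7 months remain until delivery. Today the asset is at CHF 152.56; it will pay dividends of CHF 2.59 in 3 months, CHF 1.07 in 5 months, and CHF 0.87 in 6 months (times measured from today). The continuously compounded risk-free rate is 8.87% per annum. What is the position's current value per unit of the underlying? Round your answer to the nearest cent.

PV(remaining dividends) I = 2.59·e^(−0.0887·3/12) + 1.07·e^(−0.0887·5/12) + 0.87·e^(−0.0887·6/12) = 4.3966
Current forward F = (S − I)·e^(rT) = (152.56 − 4.3966)·e^(0.0887·7/12) = 148.1634 × 1.053104 = 156.0315
Value (long) = (F − K)·e^(−rT) = (156.0315 − 150.10) × 0.949574 = 5.6324
Value = CHF 5.63

CHF 5.63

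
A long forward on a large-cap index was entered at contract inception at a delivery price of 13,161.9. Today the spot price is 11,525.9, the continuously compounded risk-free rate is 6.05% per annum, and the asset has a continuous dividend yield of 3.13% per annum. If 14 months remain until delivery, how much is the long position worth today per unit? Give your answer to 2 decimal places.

Current fair forward for the remaining 14 months: F = S·e^((r − q)·T), (r − q) = 0.0605 − 0.0313 = 0.0292
F = 11525.9 · e^(0.0292 × 14/12) = 11525.9 × 1.03465358 = 11925.3137
Value of long forward = (F − K)·e^(−rT) = (11925.3137 − 13161.9) · e^(−0.0605·14/12)
= -1236.5863 × 0.93185008 = -1152.31

-1152.31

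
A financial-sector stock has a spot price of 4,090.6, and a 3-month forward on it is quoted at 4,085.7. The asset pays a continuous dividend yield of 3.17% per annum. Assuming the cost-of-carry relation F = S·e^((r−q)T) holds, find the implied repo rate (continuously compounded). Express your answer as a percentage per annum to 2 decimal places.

From F = S·e^((r−q)T): (r − q) = ln(F/S)/T
ln(4085.7/4090.6) = ln(0.998802) = -0.001199
(r − q) = -0.001199 / (3/12) = -0.004796
r = ln(F/S)/T + q = -0.004796 + 0.0317 = 0.026904
r = 2.69%

2.69%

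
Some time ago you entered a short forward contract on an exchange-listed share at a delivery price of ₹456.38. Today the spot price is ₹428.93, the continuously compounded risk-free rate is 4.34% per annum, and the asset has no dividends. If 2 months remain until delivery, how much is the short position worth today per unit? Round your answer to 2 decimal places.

Current fair forward for the remaining 2 months: F = S·e^(r·T), r = 0.0434
F = 428.93 · e^(0.0434 × 2/12) = 428.93 × 1.007260 = 432.0440
Value of long forward = (F − K)·e^(−rT) = (432.0440 − 456.38) · e^(−0.0434·2/12)
= -24.3360 × 0.992793 = -24.16
Short position value = −(long value) = ₹24.16

₹24.16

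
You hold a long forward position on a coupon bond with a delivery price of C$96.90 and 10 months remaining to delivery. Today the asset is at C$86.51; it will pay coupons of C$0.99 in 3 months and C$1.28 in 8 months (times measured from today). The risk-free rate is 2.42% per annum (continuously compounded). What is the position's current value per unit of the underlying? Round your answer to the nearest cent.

-C$10.70

PV(remaining coupons) I = 0.99·e^(−0.0242·3/12) + 1.28·e^(−0.0242·8/12) = 2.2435
Current forward F = (S − I)·e^(rT) = (86.51 − 2.2435)·e^(0.0242·10/12) = 84.2665 × 1.020371 = 85.9831
Value (long) = (F − K)·e^(−rT) = (85.9831 − 96.90) × 0.980035 = -10.6989
Value = -C$10.70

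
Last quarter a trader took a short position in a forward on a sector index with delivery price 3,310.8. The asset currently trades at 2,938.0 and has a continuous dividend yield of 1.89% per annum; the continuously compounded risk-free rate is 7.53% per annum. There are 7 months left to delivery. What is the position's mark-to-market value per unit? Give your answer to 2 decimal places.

Current fair forward for the remaining 7 months: F = S·e^((r − q)·T), (r − q) = 0.0753 − 0.0189 = 0.0564
F = 2938.0 · e^(0.0564 × 7/12) = 2938.0 × 1.03344719 = 3036.2678
Value of long forward = (F − K)·e^(−rT) = (3036.2678 − 3310.8) · e^(−0.0753·7/12)
= -274.5322 × 0.95702573 = -262.73
Short position value = −(long value) = 262.73

262.73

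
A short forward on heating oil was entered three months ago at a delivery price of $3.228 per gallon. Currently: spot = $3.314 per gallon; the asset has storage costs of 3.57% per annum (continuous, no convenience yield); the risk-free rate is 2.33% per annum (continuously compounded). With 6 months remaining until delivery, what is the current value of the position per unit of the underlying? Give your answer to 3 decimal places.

Current fair forward for the remaining 6 months: F = S·e^((r + u)·T), (r + u) = 0.0233 + 0.0357 = 0.0590
F = 3.314 · e^(0.0590 × 6/12) = 3.314 × 1.029939 = 3.4132
Value of long forward = (F − K)·e^(−rT) = (3.4132 − 3.228) · e^(−0.0233·6/12)
= 0.1852 × 0.988418 = 0.183
Short position value = −(long value) = -$0.183

-$0.183 per gallon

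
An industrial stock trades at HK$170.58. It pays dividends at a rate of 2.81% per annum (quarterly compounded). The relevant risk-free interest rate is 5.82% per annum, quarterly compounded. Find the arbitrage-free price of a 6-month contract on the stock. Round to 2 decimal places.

F = S · (1+r/4)^(4T) / (1+q/4)^(4T)
= 170.58 × 1.029312 / 1.014099 = 170.58 × 1.015001
F = HK$173.14

HK$173.14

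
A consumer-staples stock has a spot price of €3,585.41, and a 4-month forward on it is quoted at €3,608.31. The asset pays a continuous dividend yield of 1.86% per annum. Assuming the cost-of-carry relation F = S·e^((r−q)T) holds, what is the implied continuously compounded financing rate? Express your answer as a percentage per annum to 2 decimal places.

From F = S·e^((r−q)T): (r − q) = ln(F/S)/T
ln(3608.31/3585.41) = ln(1.006387) = 0.006367
(r − q) = 0.006367 / (4/12) = 0.019101
r = ln(F/S)/T + q = 0.019101 + 0.0186 = 0.037701
r = 3.77%

3.77%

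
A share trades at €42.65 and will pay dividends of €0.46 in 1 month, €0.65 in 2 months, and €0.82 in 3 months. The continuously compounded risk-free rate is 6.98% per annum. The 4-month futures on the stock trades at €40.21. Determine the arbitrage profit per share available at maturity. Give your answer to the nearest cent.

€1.49 per share

PV(dividends) I = 0.46·e^(−0.0698·1/12) + 0.65·e^(−0.0698·2/12) + 0.82·e^(−0.0698·3/12) = 1.9056
Fair futures F* = (S − I)·e^(rT) = (42.65 − 1.9056)·e^0.023267 = 40.7444 × 1.023540 = 41.7035
Market €40.21 < fair 41.7035: forward underpriced → reverse cash-and-carry (short the stock, invest proceeds at r, pay the dividends, go long the forward).
Profit at T = |F_mkt − F*| = |40.21 − 41.7035| = €1.49 per share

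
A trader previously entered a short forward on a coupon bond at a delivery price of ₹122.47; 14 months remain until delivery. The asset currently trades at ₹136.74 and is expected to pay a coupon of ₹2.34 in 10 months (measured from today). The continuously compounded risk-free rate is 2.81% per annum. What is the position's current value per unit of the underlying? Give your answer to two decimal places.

-₹15.93

PV(remaining coupons) I = 2.34·e^(−0.0281·10/12) = 2.2858
Current forward F = (S − I)·e^(rT) = (136.74 − 2.2858)·e^(0.0281·14/12) = 134.4542 × 1.033327 = 138.9352
Value (long) = (F − K)·e^(−rT) = (138.9352 − 122.47) × 0.967748 = 15.9342
Short position value = −(long value) = -₹15.93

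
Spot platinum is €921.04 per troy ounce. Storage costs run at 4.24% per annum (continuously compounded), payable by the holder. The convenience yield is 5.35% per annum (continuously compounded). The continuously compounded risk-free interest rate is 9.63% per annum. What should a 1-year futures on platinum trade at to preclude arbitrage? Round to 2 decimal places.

Net carry = r + u − y = 0.0963 + 0.0424 − 0.0535 = 0.0852
F = S·e^((r+u−y)T) = 921.04 · e^(0.0852 × 12/12) = 921.04 · e^0.085200
= 921.04 × 1.088935 = €1,002.95 per troy ounce

€1,002.95 per troy ounce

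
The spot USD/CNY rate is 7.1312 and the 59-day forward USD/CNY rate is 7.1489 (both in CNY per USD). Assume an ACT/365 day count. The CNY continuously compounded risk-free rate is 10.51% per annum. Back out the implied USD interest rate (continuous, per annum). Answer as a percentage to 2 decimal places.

8.98%

F = S·e^((r_CNY − r_USD)T) ⇒ r_USD = r_CNY − ln(F/S)/T
ln(7.1489/7.1312) = 0.002479; /(59/365) = 0.015336
r_USD = 0.1051 − 0.015336 = 0.089764
r_USD = 8.98%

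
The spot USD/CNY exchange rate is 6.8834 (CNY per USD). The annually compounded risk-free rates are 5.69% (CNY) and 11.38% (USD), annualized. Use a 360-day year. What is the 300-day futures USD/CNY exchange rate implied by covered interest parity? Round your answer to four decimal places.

By covered interest parity, F = S · (1+r_CNY)^T / (1+r_USD)^T
= 6.8834 × 1.047197 / 1.093972 = 6.8834 × 0.957243
F = 6.5891 CNY per USD

6.5891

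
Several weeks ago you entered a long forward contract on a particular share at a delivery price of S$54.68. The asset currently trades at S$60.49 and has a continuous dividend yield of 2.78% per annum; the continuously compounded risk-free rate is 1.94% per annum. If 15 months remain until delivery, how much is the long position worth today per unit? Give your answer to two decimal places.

S$5.05

Current fair forward for the remaining 15 months: F = S·e^((r − q)·T), (r − q) = 0.0194 − 0.0278 = -0.0084
F = 60.49 · e^(-0.0084 × 15/12) = 60.49 × 0.989555 = 59.8582
Value of long forward = (F − K)·e^(−rT) = (59.8582 − 54.68) · e^(−0.0194·15/12)
= 5.1782 × 0.976042 = 5.05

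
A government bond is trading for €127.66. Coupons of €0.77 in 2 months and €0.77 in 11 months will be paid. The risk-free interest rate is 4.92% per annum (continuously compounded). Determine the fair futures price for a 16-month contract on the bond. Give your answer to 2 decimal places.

€134.71

PV(coupons) I = 0.77·e^(−0.0492·2/12) + 0.77·e^(−0.0492·11/12)
I = 0.7637 + 0.7360 = 1.4997
F = (S − I)·e^(rT) = (127.66 − 1.4997) · e^(0.0492·16/12)
= 126.1603 · e^0.065600 = 126.1603 × 1.067800 = €134.71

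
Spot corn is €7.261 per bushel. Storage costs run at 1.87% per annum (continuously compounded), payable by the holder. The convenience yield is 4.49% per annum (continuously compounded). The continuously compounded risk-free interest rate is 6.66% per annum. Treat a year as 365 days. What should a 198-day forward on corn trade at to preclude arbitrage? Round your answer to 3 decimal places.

€7.422 per bushel

Net carry = r + u − y = 0.0666 + 0.0187 − 0.0449 = 0.0404
F = S·e^((r+u−y)T) = 7.261 · e^(0.0404 × 198/365) = 7.261 · e^0.021916
= 7.261 × 1.022158 = €7.422 per bushel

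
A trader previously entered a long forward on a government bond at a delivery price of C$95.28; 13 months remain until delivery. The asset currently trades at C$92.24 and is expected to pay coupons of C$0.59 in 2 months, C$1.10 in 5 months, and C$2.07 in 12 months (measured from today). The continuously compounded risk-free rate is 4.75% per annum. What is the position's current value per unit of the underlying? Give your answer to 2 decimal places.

-C$1.90

PV(remaining coupons) I = 0.59·e^(−0.0475·2/12) + 1.10·e^(−0.0475·5/12) + 2.07·e^(−0.0475·12/12) = 3.6378
Current forward F = (S − I)·e^(rT) = (92.24 − 3.6378)·e^(0.0475·13/12) = 88.6022 × 1.052805 = 93.2808
Value (long) = (F − K)·e^(−rT) = (93.2808 − 95.28) × 0.949843 = -1.8989
Value = -C$1.90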